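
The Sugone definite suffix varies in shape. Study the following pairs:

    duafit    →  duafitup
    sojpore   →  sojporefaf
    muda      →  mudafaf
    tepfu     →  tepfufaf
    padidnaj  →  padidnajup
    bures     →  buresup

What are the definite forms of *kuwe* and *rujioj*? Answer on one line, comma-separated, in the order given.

kuwefaf, rujiojup

The pattern is consonant vs. vowel: -up when the stem ends in a consonant (*duafit*, *padidnaj*, *bures*); -faf when the stem ends in a vowel (*sojpore*, *muda*, *tepfu*).
*kuwe*: final sound = /e/, a vowel → -faf → *kuwefaf*.
Since the final sound of *rujioj* is /j/ (a consonant), it takes -up, giving *rujiojup*.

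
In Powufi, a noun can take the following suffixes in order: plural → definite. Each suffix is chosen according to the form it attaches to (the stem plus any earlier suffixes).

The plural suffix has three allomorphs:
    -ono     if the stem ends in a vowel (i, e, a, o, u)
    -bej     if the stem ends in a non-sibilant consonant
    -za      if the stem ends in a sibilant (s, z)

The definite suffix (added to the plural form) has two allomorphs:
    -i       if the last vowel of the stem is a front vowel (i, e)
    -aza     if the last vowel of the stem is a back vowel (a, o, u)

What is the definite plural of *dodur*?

*dodur* — final sound /r/ (a non-sibilant consonant) → -bej → *dodurbej*.
The plural form *dodurbej*: last vowel = /e/, a front vowel → -i → *dodurbeji*.

dodurbeji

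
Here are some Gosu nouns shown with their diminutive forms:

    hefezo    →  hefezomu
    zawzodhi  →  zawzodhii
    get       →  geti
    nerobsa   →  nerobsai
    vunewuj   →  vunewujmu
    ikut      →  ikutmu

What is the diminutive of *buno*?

bunomu

The pattern is rounding harmony: -mu when the last vowel of the stem is a rounded vowel (*hefezo*, *vunewuj*, *ikut*); -i when the last vowel of the stem is an unrounded vowel (*zawzodhi*, *get*, *nerobsa*).
The last vowel of *buno* is /o/, which is a rounded vowel, so the suffix is -mu, giving *bunomu*.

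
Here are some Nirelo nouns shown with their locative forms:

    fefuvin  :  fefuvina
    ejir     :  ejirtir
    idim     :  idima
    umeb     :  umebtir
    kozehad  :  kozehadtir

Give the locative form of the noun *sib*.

The alternation tracks the final consonant of the stem — -a when the stem ends in a nasal (*fefuvin*, *idim*); -tir when the stem ends in a non-nasal consonant (*ejir*, *umeb*, *kozehad*).
The final consonant of *sib* is /b/, which is non-nasal, so the suffix is -tir, giving *sibtir*.

sibtir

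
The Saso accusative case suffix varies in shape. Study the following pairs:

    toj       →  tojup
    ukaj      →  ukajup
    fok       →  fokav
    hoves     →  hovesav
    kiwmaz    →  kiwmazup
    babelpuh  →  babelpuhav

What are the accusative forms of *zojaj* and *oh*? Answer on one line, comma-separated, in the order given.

zojajup, ohav

The pattern is voicing of the final consonant: -av when the stem ends in a voiceless consonant (*fok*, *hoves*, *babelpuh*); -up when the stem ends in a voiced consonant (*toj*, *ukaj*, *kiwmaz*).
*zojaj*: final consonant = /j/, voiced → -up → *zojajup*.
Since the final consonant of *oh* is /h/ (voiceless), it takes -av, giving *ohav*.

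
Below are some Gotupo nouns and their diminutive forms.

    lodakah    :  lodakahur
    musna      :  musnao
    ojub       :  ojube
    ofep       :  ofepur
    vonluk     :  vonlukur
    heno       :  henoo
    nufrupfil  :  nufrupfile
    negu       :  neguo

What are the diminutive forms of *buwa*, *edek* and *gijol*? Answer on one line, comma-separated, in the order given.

buwao, edekur, gijole

The suffix is conditioned by the final sound: -ur when the stem ends in a voiceless consonant (*lodakah*, *ofep*, *vonluk*); -e when the stem ends in a voiced consonant (*ojub*, *nufrupfil*); -o when the stem ends in a vowel (*musna*, *heno*, *negu*).
The final sound of *buwa* is /a/, which is a vowel, so the suffix is -o, giving *buwao*.
*edek* — final sound /k/ (a voiceless consonant) → -ur → *edekur*.
*gijol* — final sound /l/ (a voiced consonant) → -e → *gijole*.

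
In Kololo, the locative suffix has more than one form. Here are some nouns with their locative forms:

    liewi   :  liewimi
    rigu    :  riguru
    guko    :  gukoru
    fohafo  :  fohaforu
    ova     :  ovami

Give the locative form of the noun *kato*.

Looking at the last vowel of each stem: -ru when the last vowel of the stem is a rounded vowel (*rigu*, *guko*, *fohafo*); -mi when the last vowel of the stem is an unrounded vowel (*liewi*, *ova*).
*kato* — last vowel /o/ (a rounded vowel) → -ru → *katoru*.

katoru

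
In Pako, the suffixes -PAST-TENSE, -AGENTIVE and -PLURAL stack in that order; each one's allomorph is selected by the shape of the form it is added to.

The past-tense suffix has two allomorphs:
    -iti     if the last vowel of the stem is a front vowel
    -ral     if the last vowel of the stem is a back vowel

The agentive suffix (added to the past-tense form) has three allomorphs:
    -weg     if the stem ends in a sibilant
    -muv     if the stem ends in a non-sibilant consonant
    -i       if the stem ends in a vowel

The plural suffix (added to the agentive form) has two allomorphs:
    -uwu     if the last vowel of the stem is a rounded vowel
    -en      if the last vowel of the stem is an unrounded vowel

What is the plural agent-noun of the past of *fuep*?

fuepitiien

Since the last vowel of *fuep* is /e/ (a front vowel), it takes -iti, giving *fuepiti*.
The final sound of the past-tense form *fuepiti* is /i/, which is a vowel, so the agentive suffix is -i, giving *fuepitii*.
Since the last vowel of the agentive form *fuepitii* is /i/ (an unrounded vowel), it takes -en, giving *fuepitiien*.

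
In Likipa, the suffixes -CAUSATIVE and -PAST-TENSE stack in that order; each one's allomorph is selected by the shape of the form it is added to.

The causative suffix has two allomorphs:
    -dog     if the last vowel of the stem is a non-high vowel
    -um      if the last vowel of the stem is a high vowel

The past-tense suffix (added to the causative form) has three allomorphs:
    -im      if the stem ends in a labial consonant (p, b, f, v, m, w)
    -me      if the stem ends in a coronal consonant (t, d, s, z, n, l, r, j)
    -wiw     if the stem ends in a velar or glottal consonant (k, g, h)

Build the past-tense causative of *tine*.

*tine* — last vowel /e/ (a non-high vowel) → -dog → *tinedog*.
Since the final consonant of the causative form *tinedog* is /g/ (velar/glottal), it takes -wiw, giving *tinedogwiw*.

tinedogwiw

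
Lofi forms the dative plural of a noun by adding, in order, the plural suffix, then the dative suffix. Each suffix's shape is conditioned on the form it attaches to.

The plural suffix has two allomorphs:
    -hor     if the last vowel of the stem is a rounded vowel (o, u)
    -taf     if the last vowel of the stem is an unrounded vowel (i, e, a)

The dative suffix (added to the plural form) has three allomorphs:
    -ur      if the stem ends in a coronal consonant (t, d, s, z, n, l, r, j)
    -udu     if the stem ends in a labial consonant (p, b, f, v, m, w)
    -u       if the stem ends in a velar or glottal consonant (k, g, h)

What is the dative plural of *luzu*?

*luzu*: last vowel = /u/, a rounded vowel → -hor → *luzuhor*.
The final consonant of the plural form *luzuhor* is /r/, which is coronal, so the dative suffix is -ur, giving *luzuhorur*.

luzuhorur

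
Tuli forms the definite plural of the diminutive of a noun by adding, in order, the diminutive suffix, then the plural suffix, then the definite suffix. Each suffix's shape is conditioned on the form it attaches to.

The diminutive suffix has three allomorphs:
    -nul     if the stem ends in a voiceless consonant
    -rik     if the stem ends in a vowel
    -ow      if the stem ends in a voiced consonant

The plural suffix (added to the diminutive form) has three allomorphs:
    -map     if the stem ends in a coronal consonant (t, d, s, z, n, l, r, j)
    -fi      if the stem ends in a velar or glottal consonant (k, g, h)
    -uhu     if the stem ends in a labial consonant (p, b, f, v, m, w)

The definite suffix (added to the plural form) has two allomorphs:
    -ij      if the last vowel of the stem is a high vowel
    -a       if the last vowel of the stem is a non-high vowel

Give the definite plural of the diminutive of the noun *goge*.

The final sound of *goge* is /e/, which is a vowel, so the diminutive suffix is -rik, giving *gogerik*.
The diminutive form *gogerik*: final consonant = /k/, velar/glottal → -fi → *gogerikfi*.
Since the last vowel of the plural form *gogerikfi* is /i/ (a high vowel), it takes -ij, giving *gogerikfiij*.

gogerikfiij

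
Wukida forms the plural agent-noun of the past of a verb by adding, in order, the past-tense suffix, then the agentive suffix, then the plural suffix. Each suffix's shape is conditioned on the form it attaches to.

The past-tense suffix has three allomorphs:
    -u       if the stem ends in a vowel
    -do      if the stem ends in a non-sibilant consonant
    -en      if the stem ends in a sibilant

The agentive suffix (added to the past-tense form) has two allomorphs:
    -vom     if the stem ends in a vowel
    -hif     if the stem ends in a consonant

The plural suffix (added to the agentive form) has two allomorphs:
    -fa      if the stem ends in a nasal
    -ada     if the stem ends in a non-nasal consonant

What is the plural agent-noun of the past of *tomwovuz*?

tomwovuzenhifada

*tomwovuz* — final sound /z/ (a sibilant) → -en → *tomwovuzen*.
Since the final sound of the past-tense form *tomwovuzen* is /n/ (a consonant), it takes -hif, giving *tomwovuzenhif*.
The final consonant of the agentive form *tomwovuzenhif* is /f/, which is non-nasal, so the plural suffix is -ada, giving *tomwovuzenhifada*.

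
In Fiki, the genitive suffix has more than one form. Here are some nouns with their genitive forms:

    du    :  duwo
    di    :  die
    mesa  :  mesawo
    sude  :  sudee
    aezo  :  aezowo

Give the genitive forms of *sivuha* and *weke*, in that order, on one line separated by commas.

sivuhawo, wekee

The pattern is front/back vowel harmony: -e when the last vowel of the stem is a front vowel (*di*, *sude*); -wo when the last vowel of the stem is a back vowel (*du*, *mesa*, *aezo*).
Since the last vowel of *sivuha* is /a/ (a back vowel), it takes -wo, giving *sivuhawo*.
*weke*: last vowel = /e/, a front vowel → -e → *wekee*.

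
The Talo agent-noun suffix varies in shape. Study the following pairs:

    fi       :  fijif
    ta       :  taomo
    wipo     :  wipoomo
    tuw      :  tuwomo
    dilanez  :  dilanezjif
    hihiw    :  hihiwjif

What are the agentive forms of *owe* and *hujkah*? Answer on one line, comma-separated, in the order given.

owejif, hujkahomo

The suffix is conditioned by the last vowel: -jif when the last vowel of the stem is a front vowel (*fi*, *dilanez*, *hihiw*); -omo when the last vowel of the stem is a back vowel (*ta*, *wipo*, *tuw*).
*owe*: last vowel = /e/, a front vowel → -jif → *owejif*.
*hujkah*: last vowel = /a/, a back vowel → -omo → *hujkahomo*.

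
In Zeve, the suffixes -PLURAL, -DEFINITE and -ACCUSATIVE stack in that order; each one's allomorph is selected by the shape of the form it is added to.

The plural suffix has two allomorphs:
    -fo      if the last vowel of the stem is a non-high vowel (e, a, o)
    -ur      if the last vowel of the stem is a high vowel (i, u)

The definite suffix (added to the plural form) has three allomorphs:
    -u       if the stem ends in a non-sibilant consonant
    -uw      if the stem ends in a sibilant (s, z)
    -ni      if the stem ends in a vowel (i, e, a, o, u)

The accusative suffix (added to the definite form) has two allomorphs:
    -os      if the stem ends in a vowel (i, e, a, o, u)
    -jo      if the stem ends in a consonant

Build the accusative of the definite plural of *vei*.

veiuruos

*vei*: last vowel = /i/, a high vowel → -ur → *veiur*.
The plural form *veiur* — final sound /r/ (a non-sibilant consonant) → -u → *veiuru*.
The final sound of the definite form *veiuru* is /u/, which is a vowel, so the accusative suffix is -os, giving *veiuruos*.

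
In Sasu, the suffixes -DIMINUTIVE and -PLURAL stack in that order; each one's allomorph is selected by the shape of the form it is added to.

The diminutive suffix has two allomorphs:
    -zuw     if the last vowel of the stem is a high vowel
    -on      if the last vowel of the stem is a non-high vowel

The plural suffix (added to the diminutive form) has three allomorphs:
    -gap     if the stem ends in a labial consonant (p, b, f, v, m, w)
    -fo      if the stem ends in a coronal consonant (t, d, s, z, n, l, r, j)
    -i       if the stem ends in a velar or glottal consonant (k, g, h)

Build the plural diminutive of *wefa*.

wefaonfo

Since the last vowel of *wefa* is /a/ (a non-high vowel), it takes -on, giving *wefaon*.
The diminutive form *wefaon*: final consonant = /n/, coronal → -fo → *wefaonfo*.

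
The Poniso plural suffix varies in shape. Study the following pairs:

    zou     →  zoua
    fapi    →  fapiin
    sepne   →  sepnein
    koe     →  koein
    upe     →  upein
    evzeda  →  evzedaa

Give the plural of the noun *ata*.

The suffix is conditioned by the last vowel: -in when the last vowel of the stem is a front vowel (*fapi*, *sepne*, *koe*, *upe*); -a when the last vowel of the stem is a back vowel (*zou*, *evzeda*).
Since the last vowel of *ata* is /a/ (a back vowel), it takes -a, giving *ataa*.

ataa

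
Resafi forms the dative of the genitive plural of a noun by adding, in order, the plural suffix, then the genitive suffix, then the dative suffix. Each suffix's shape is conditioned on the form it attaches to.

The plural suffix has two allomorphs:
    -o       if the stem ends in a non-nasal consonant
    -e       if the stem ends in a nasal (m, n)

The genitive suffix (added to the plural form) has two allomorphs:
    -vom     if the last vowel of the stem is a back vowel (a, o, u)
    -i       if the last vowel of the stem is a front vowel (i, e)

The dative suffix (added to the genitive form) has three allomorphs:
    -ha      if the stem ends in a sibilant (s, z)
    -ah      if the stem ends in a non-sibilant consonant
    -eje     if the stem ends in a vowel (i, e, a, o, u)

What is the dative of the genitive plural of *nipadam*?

The final consonant of *nipadam* is /m/, which is a nasal, so the plural suffix is -e, giving *nipadame*.
The plural form *nipadame*: last vowel = /e/, a front vowel → -i → *nipadamei*.
The genitive form *nipadamei*: final sound = /i/, a vowel → -eje → *nipadameieje*.

nipadameieje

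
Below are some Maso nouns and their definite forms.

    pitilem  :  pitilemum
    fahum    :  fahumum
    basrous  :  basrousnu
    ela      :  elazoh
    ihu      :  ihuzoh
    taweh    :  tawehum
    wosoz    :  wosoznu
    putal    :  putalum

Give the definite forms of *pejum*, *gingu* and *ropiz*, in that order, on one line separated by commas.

pejumum, ginguzoh, ropiznu

Looking at the final sound of each stem: -nu when the stem ends in a sibilant (*basrous*, *wosoz*); -um when the stem ends in a non-sibilant consonant (*pitilem*, *fahum*, *taweh*, *putal*); -zoh when the stem ends in a vowel (*ela*, *ihu*).
*pejum* — final sound /m/ (a non-sibilant consonant) → -um → *pejumum*.
*gingu* — final sound /u/ (a vowel) → -zoh → *ginguzoh*.
*ropiz*: final sound = /z/, a sibilant → -nu → *ropiznu*.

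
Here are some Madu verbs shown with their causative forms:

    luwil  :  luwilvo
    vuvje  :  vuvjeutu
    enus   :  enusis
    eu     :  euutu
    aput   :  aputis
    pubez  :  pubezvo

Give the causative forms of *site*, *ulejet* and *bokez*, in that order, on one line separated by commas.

siteutu, ulejetis, bokezvo

The suffix is conditioned by the final sound: -is when the stem ends in a voiceless consonant (*enus*, *aput*); -vo when the stem ends in a voiced consonant (*luwil*, *pubez*); -utu when the stem ends in a vowel (*vuvje*, *eu*).
The final sound of *site* is /e/, which is a vowel, so the suffix is -utu, giving *siteutu*.
The final sound of *ulejet* is /t/, which is a voiceless consonant, so the suffix is -is, giving *ulejetis*.
The final sound of *bokez* is /z/, which is a voiced consonant, so the suffix is -vo, giving *bokezvo*.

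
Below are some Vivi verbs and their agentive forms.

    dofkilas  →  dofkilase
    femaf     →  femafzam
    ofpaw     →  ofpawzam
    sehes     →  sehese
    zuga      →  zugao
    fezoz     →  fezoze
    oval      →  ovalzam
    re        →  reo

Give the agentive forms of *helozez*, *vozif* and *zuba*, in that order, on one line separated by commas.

helozeze, vozifzam, zubao

The suffix is conditioned by the final sound: -e when the stem ends in a sibilant (*dofkilas*, *sehes*, *fezoz*); -zam when the stem ends in a non-sibilant consonant (*femaf*, *ofpaw*, *oval*); -o when the stem ends in a vowel (*zuga*, *re*).
*helozez*: final sound = /z/, a sibilant → -e → *helozeze*.
*vozif*: final sound = /f/, a non-sibilant consonant → -zam → *vozifzam*.
The final sound of *zuba* is /a/, which is a vowel, so the suffix is -o, giving *zubao*.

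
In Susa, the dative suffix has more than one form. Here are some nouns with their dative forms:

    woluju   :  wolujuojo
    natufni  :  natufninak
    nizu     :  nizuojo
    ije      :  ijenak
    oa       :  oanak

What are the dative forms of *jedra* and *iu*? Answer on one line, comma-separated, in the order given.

The alternation tracks the last vowel of the stem — -ojo when the last vowel of the stem is a rounded vowel (*woluju*, *nizu*); -nak when the last vowel of the stem is an unrounded vowel (*natufni*, *ije*, *oa*).
The last vowel of *jedra* is /a/, which is an unrounded vowel, so the suffix is -nak, giving *jedranak*.
*iu*: last vowel = /u/, a rounded vowel → -ojo → *iuojo*.

jedranak, iuojo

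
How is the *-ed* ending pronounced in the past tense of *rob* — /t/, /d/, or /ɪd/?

/d/

The stem *rob* ends in a voiced sound other than /d/.
The -ed suffix is realized as /ɪd/ after /t, d/; as /t/ after other voiceless consonants; and as /d/ after other voiced sounds.
So -ed on *rob* is pronounced /d/.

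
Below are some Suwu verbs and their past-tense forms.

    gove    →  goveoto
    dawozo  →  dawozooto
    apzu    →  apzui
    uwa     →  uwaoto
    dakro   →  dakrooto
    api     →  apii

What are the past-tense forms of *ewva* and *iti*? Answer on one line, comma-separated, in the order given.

The pattern is height harmony: -i when the last vowel of the stem is a high vowel (*apzu*, *api*); -oto when the last vowel of the stem is a non-high vowel (*gove*, *dawozo*, *uwa*, *dakro*).
*ewva* — last vowel /a/ (a non-high vowel) → -oto → *ewvaoto*.
*iti* — last vowel /i/ (a high vowel) → -i → *itii*.

ewvaoto, itii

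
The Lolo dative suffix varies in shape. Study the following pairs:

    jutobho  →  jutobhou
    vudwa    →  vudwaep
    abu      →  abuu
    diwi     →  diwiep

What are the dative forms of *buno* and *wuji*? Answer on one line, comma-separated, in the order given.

The alternation tracks the last vowel of the stem — -u when the last vowel of the stem is a rounded vowel (*jutobho*, *abu*); -ep when the last vowel of the stem is an unrounded vowel (*vudwa*, *diwi*).
Since the last vowel of *buno* is /o/ (a rounded vowel), it takes -u, giving *bunou*.
*wuji*: last vowel = /i/, an unrounded vowel → -ep → *wujiep*.

bunou, wujiep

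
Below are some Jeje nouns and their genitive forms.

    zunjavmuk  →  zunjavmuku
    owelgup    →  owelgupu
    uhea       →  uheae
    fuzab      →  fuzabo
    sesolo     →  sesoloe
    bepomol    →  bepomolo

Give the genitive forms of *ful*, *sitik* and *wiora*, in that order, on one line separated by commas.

fulo, sitiku, wiorae

The pattern is voicing of the final sound: -u when the stem ends in a voiceless consonant (*zunjavmuk*, *owelgup*); -o when the stem ends in a voiced consonant (*fuzab*, *bepomol*); -e when the stem ends in a vowel (*uhea*, *sesolo*).
*ful* — final sound /l/ (a voiced consonant) → -o → *fulo*.
*sitik* — final sound /k/ (a voiceless consonant) → -u → *sitiku*.
*wiora* — final sound /a/ (a vowel) → -e → *wiorae*.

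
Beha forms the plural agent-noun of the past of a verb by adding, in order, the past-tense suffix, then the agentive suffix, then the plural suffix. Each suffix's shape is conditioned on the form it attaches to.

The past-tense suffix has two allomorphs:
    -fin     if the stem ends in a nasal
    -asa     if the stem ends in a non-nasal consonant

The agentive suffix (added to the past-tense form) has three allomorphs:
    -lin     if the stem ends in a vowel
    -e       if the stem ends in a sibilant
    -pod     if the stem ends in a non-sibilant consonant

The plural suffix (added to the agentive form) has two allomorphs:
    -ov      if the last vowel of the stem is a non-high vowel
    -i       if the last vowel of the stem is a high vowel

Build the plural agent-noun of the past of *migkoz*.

migkozasalini

Since the final consonant of *migkoz* is /z/ (non-nasal), it takes -asa, giving *migkozasa*.
The past-tense form *migkozasa*: final sound = /a/, a vowel → -lin → *migkozasalin*.
The last vowel of the agentive form *migkozasalin* is /i/, which is a high vowel, so the plural suffix is -i, giving *migkozasalini*.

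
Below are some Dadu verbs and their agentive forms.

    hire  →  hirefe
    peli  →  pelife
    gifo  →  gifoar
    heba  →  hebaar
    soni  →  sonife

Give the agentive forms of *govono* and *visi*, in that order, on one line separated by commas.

Looking at the last vowel of each stem: -fe when the last vowel of the stem is a front vowel (*hire*, *peli*, *soni*); -ar when the last vowel of the stem is a back vowel (*gifo*, *heba*).
*govono* — last vowel /o/ (a back vowel) → -ar → *govonoar*.
*visi*: last vowel = /i/, a front vowel → -fe → *visife*.

govonoar, visife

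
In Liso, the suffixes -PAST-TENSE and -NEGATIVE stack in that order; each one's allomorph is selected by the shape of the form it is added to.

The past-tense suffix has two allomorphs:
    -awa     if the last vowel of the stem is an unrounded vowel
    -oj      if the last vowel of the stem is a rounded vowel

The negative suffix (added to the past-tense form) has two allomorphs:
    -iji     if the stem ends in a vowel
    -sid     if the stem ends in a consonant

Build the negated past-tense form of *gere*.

*gere*: last vowel = /e/, an unrounded vowel → -awa → *gereawa*.
Since the final sound of the past-tense form *gereawa* is /a/ (a vowel), it takes -iji, giving *gereawaiji*.

gereawaiji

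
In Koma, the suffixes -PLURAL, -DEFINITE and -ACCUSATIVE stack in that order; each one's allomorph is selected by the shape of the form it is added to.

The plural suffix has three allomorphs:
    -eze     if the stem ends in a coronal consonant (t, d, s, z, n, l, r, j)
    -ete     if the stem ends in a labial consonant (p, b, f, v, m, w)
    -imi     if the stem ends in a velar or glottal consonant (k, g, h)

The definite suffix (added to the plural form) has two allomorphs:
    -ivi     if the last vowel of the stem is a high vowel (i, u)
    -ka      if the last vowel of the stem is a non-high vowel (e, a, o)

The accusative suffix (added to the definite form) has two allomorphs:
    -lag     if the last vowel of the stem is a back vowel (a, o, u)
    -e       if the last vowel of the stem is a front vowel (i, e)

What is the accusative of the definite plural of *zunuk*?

The final consonant of *zunuk* is /k/, which is velar/glottal, so the plural suffix is -imi, giving *zunukimi*.
The last vowel of the plural form *zunukimi* is /i/, which is a high vowel, so the definite suffix is -ivi, giving *zunukimiivi*.
The definite form *zunukimiivi* — last vowel /i/ (a front vowel) → -e → *zunukimiivie*.

zunukimiivie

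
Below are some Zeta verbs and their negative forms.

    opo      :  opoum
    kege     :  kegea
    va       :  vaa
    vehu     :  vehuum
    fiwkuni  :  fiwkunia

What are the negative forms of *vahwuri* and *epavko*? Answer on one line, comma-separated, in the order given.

vahwuria, epavkoum

The suffix is conditioned by the last vowel: -um when the last vowel of the stem is a rounded vowel (*opo*, *vehu*); -a when the last vowel of the stem is an unrounded vowel (*kege*, *va*, *fiwkuni*).
Since the last vowel of *vahwuri* is /i/ (an unrounded vowel), it takes -a, giving *vahwuria*.
*epavko* — last vowel /o/ (a rounded vowel) → -um → *epavkoum*.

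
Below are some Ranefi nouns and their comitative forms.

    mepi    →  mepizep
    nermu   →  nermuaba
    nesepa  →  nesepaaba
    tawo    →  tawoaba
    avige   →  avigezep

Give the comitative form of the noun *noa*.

noaaba

Looking at the last vowel of each stem: -zep when the last vowel of the stem is a front vowel (*mepi*, *avige*); -aba when the last vowel of the stem is a back vowel (*nermu*, *nesepa*, *tawo*).
*noa*: last vowel = /a/, a back vowel → -aba → *noaaba*.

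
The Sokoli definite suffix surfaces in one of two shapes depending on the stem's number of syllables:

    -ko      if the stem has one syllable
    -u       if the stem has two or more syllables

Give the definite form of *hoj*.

*hoj* (one syllable) → -ko → *hojko*.

hojko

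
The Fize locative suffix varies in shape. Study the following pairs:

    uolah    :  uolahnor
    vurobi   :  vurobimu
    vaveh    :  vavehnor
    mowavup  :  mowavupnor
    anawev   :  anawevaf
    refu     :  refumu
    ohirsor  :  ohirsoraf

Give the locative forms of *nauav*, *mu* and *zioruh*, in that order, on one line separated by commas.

nauavaf, mumu, zioruhnor

The suffix is conditioned by the final sound: -nor when the stem ends in a voiceless consonant (*uolah*, *vaveh*, *mowavup*); -af when the stem ends in a voiced consonant (*anawev*, *ohirsor*); -mu when the stem ends in a vowel (*vurobi*, *refu*).
*nauav* — final sound /v/ (a voiced consonant) → -af → *nauavaf*.
*mu* — final sound /u/ (a vowel) → -mu → *mumu*.
The final sound of *zioruh* is /h/, which is a voiceless consonant, so the suffix is -nor, giving *zioruhnor*.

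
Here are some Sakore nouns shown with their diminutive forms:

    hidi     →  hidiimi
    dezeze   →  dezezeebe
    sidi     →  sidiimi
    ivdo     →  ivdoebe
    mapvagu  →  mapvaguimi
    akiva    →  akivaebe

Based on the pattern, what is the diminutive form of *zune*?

The alternation tracks the last vowel of the stem — -imi when the last vowel of the stem is a high vowel (*hidi*, *sidi*, *mapvagu*); -ebe when the last vowel of the stem is a non-high vowel (*dezeze*, *ivdo*, *akiva*).
*zune* — last vowel /e/ (a non-high vowel) → -ebe → *zuneebe*.

zuneebe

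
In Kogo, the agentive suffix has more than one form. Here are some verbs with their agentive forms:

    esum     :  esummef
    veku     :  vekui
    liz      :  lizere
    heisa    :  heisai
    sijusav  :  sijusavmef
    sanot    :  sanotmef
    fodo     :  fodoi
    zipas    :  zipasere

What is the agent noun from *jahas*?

jahasere

The pattern is sibilance of the final sound: -ere when the stem ends in a sibilant (*liz*, *zipas*); -mef when the stem ends in a non-sibilant consonant (*esum*, *sijusav*, *sanot*); -i when the stem ends in a vowel (*veku*, *heisa*, *fodo*).
The final sound of *jahas* is /s/, which is a sibilant, so the suffix is -ere, giving *jahasere*.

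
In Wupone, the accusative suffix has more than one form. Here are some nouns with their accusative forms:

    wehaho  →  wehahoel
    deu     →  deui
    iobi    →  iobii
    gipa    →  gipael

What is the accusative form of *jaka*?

The alternation tracks the last vowel of the stem — -i when the last vowel of the stem is a high vowel (*deu*, *iobi*); -el when the last vowel of the stem is a non-high vowel (*wehaho*, *gipa*).
Since the last vowel of *jaka* is /a/ (a non-high vowel), it takes -el, giving *jakael*.

jakael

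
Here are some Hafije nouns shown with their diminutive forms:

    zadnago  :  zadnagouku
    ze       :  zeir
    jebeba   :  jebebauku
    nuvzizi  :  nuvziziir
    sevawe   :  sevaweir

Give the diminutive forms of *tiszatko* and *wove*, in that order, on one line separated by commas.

tiszatkouku, woveir

The suffix is conditioned by the last vowel: -ir when the last vowel of the stem is a front vowel (*ze*, *nuvzizi*, *sevawe*); -uku when the last vowel of the stem is a back vowel (*zadnago*, *jebeba*).
*tiszatko*: last vowel = /o/, a back vowel → -uku → *tiszatkouku*.
*wove*: last vowel = /e/, a front vowel → -ir → *woveir*.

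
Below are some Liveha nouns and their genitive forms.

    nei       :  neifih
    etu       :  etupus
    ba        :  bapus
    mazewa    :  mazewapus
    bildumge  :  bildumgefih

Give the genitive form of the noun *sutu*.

sutupus

Looking at the last vowel of each stem: -fih when the last vowel of the stem is a front vowel (*nei*, *bildumge*); -pus when the last vowel of the stem is a back vowel (*etu*, *ba*, *mazewa*).
Since the last vowel of *sutu* is /u/ (a back vowel), it takes -pus, giving *sutupus*.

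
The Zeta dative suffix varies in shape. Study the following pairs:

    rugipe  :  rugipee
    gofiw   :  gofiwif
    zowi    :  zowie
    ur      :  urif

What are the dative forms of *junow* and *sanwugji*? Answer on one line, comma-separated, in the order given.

The suffix is conditioned by the final sound: -if when the stem ends in a consonant (*gofiw*, *ur*); -e when the stem ends in a vowel (*rugipe*, *zowi*).
*junow*: final sound = /w/, a consonant → -if → *junowif*.
Since the final sound of *sanwugji* is /i/ (a vowel), it takes -e, giving *sanwugjie*.

junowif, sanwugjie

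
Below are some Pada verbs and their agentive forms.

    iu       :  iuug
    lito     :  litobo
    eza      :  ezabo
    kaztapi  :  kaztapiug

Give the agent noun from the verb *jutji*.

jutjiug

The alternation tracks the last vowel of the stem — -ug when the last vowel of the stem is a high vowel (*iu*, *kaztapi*); -bo when the last vowel of the stem is a non-high vowel (*lito*, *eza*).
*jutji*: last vowel = /i/, a high vowel → -ug → *jutjiug*.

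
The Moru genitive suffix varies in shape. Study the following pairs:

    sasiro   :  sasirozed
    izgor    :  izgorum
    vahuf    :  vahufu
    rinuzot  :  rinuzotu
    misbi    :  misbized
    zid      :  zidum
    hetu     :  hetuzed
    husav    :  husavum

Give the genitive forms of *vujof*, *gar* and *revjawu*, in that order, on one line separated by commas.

vujofu, garum, revjawuzed

The alternation tracks the final sound of the stem — -u when the stem ends in a voiceless consonant (*vahuf*, *rinuzot*); -um when the stem ends in a voiced consonant (*izgor*, *zid*, *husav*); -zed when the stem ends in a vowel (*sasiro*, *misbi*, *hetu*).
The final sound of *vujof* is /f/, which is a voiceless consonant, so the suffix is -u, giving *vujofu*.
*gar* — final sound /r/ (a voiced consonant) → -um → *garum*.
Since the final sound of *revjawu* is /u/ (a vowel), it takes -zed, giving *revjawuzed*.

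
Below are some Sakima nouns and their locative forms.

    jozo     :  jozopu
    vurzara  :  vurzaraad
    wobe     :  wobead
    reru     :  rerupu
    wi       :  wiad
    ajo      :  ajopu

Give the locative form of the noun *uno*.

unopu

The pattern is rounding harmony: -pu when the last vowel of the stem is a rounded vowel (*jozo*, *reru*, *ajo*); -ad when the last vowel of the stem is an unrounded vowel (*vurzara*, *wobe*, *wi*).
*uno*: last vowel = /o/, a rounded vowel → -pu → *unopu*.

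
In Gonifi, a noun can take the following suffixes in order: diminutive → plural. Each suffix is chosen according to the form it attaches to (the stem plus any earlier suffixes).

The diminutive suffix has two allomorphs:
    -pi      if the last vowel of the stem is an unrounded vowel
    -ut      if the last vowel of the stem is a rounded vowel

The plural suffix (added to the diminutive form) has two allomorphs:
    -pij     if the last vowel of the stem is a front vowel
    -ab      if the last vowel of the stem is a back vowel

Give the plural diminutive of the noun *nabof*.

*nabof* — last vowel /o/ (a rounded vowel) → -ut → *nabofut*.
The diminutive form *nabofut* — last vowel /u/ (a back vowel) → -ab → *nabofutab*.

nabofutab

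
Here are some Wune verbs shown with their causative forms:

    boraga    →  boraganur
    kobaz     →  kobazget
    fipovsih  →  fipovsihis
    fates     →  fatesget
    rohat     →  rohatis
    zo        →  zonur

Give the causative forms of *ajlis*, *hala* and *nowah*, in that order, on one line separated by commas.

The pattern is sibilance of the final sound: -get when the stem ends in a sibilant (*kobaz*, *fates*); -is when the stem ends in a non-sibilant consonant (*fipovsih*, *rohat*); -nur when the stem ends in a vowel (*boraga*, *zo*).
The final sound of *ajlis* is /s/, which is a sibilant, so the suffix is -get, giving *ajlisget*.
*hala* — final sound /a/ (a vowel) → -nur → *halanur*.
Since the final sound of *nowah* is /h/ (a non-sibilant consonant), it takes -is, giving *nowahis*.

ajlisget, halanur, nowahis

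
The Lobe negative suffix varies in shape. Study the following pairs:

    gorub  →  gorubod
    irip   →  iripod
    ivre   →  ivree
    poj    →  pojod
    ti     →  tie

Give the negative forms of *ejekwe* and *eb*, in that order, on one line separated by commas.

The pattern is consonant vs. vowel: -od when the stem ends in a consonant (*gorub*, *irip*, *poj*); -e when the stem ends in a vowel (*ivre*, *ti*).
*ejekwe*: final sound = /e/, a vowel → -e → *ejekwee*.
The final sound of *eb* is /b/, which is a consonant, so the suffix is -od, giving *ebod*.

ejekwee, ebod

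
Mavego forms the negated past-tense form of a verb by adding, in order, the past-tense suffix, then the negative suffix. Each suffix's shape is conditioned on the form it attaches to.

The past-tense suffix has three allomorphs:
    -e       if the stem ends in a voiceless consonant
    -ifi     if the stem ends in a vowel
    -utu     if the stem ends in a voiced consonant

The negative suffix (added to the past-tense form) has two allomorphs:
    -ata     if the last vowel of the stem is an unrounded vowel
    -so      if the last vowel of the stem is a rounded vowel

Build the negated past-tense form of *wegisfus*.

*wegisfus* — final sound /s/ (a voiceless consonant) → -e → *wegisfuse*.
The last vowel of the past-tense form *wegisfuse* is /e/, which is an unrounded vowel, so the negative suffix is -ata, giving *wegisfuseata*.

wegisfuseata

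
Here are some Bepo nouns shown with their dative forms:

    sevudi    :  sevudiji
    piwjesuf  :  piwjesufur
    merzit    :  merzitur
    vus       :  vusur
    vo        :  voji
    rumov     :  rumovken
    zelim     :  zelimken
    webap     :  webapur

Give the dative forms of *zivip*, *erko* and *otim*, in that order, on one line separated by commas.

zivipur, erkoji, otimken

Looking at the final sound of each stem: -ur when the stem ends in a voiceless consonant (*piwjesuf*, *merzit*, *vus*, *webap*); -ken when the stem ends in a voiced consonant (*rumov*, *zelim*); -ji when the stem ends in a vowel (*sevudi*, *vo*).
*zivip*: final sound = /p/, a voiceless consonant → -ur → *zivipur*.
The final sound of *erko* is /o/, which is a vowel, so the suffix is -ji, giving *erkoji*.
The final sound of *otim* is /m/, which is a voiced consonant, so the suffix is -ken, giving *otimken*.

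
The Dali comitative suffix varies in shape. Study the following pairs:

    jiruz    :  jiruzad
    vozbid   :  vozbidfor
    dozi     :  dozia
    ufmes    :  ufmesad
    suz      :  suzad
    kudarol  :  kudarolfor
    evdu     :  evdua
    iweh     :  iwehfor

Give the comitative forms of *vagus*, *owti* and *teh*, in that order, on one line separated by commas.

vagusad, owtia, tehfor

The pattern is sibilance of the final sound: -ad when the stem ends in a sibilant (*jiruz*, *ufmes*, *suz*); -for when the stem ends in a non-sibilant consonant (*vozbid*, *kudarol*, *iweh*); -a when the stem ends in a vowel (*dozi*, *evdu*).
Since the final sound of *vagus* is /s/ (a sibilant), it takes -ad, giving *vagusad*.
*owti*: final sound = /i/, a vowel → -a → *owtia*.
The final sound of *teh* is /h/, which is a non-sibilant consonant, so the suffix is -for, giving *tehfor*.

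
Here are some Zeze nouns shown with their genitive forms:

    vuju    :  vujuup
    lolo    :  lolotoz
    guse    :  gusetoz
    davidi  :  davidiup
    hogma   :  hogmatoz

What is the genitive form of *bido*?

bidotoz

The alternation tracks the last vowel of the stem — -up when the last vowel of the stem is a high vowel (*vuju*, *davidi*); -toz when the last vowel of the stem is a non-high vowel (*lolo*, *guse*, *hogma*).
Since the last vowel of *bido* is /o/ (a non-high vowel), it takes -toz, giving *bidotoz*.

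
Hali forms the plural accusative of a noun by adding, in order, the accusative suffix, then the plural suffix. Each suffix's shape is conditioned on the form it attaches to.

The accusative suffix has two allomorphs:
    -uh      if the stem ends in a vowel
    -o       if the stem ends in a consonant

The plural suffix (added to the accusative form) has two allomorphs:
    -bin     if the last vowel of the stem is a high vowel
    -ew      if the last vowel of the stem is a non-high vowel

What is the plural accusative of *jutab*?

jutaboew

The final sound of *jutab* is /b/, which is a consonant, so the accusative suffix is -o, giving *jutabo*.
The last vowel of the accusative form *jutabo* is /o/, which is a non-high vowel, so the plural suffix is -ew, giving *jutaboew*.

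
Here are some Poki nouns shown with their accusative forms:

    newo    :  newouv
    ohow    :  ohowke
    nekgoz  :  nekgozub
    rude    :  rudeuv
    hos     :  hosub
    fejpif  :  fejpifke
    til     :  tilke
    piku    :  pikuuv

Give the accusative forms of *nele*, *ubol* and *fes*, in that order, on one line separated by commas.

neleuv, ubolke, fesub

The suffix is conditioned by the final sound: -ub when the stem ends in a sibilant (*nekgoz*, *hos*); -ke when the stem ends in a non-sibilant consonant (*ohow*, *fejpif*, *til*); -uv when the stem ends in a vowel (*newo*, *rude*, *piku*).
Since the final sound of *nele* is /e/ (a vowel), it takes -uv, giving *neleuv*.
Since the final sound of *ubol* is /l/ (a non-sibilant consonant), it takes -ke, giving *ubolke*.
*fes* — final sound /s/ (a sibilant) → -ub → *fesub*.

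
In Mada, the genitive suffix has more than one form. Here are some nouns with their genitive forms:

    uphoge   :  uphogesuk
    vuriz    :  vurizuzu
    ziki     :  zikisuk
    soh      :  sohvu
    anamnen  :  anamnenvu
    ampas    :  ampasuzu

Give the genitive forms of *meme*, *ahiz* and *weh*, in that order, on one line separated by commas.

memesuk, ahizuzu, wehvu

The pattern is sibilance of the final sound: -uzu when the stem ends in a sibilant (*vuriz*, *ampas*); -vu when the stem ends in a non-sibilant consonant (*soh*, *anamnen*); -suk when the stem ends in a vowel (*uphoge*, *ziki*).
Since the final sound of *meme* is /e/ (a vowel), it takes -suk, giving *memesuk*.
The final sound of *ahiz* is /z/, which is a sibilant, so the suffix is -uzu, giving *ahizuzu*.
Since the final sound of *weh* is /h/ (a non-sibilant consonant), it takes -vu, giving *wehvu*.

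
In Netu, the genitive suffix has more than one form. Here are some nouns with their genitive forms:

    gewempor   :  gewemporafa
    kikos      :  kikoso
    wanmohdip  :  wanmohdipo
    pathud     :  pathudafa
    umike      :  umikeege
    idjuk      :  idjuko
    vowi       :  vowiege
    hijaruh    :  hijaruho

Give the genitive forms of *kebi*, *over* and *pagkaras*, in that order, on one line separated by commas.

kebiege, overafa, pagkaraso

The alternation tracks the final sound of the stem — -o when the stem ends in a voiceless consonant (*kikos*, *wanmohdip*, *idjuk*, *hijaruh*); -afa when the stem ends in a voiced consonant (*gewempor*, *pathud*); -ege when the stem ends in a vowel (*umike*, *vowi*).
Since the final sound of *kebi* is /i/ (a vowel), it takes -ege, giving *kebiege*.
*over*: final sound = /r/, a voiced consonant → -afa → *overafa*.
*pagkaras* — final sound /s/ (a voiceless consonant) → -o → *pagkaraso*.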